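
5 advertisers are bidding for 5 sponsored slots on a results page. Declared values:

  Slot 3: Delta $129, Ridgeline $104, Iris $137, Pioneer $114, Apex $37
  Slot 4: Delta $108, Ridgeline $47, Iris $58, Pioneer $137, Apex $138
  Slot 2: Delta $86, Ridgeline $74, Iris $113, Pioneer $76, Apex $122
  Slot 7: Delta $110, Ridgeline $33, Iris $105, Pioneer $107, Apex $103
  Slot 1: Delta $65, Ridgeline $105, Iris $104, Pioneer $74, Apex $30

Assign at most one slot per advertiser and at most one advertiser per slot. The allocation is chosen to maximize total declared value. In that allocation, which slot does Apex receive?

Apex receives Slot 2.

Optimal: Delta→Slot 7 ($110), Ridgeline→Slot 1 ($105), Iris→Slot 3 ($137), Pioneer→Slot 4 ($137), Apex→Slot 2 ($122) — total 110+105+137+137+122 = $611.
Max-entry greedy (repeatedly take the single best remaining cell) gives $566, worse by 45.
Next-best assignment: Delta→Slot 3, Ridgeline→Slot 1, Iris→Slot 7, Pioneer→Slot 4, Apex→Slot 2 = $598.
Swapping Ridgeline↔Apex (Ridgeline→Slot 2 $74, Apex→Slot 1 $30) loses 123.
Every other assignment is strictly worse.
Apex's own top slot is Slot 4 ($138), but forcing Apex→Slot 4 and reassigning the rest optimally gives only $592 — worse by 19.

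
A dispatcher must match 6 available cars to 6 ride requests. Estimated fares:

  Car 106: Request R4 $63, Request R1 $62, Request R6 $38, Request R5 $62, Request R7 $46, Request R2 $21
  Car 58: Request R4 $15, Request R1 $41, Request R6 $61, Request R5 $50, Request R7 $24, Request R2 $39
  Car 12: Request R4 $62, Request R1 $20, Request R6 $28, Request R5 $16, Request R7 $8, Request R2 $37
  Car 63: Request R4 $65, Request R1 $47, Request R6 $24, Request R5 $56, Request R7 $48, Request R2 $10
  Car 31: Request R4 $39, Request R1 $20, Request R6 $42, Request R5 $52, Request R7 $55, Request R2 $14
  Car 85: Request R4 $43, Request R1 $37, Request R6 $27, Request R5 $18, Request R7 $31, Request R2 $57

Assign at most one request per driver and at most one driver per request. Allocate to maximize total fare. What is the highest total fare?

Maximum total: $353

Treat this as an assignment problem: match each driver to one request.
Optimal: Car 106→Request R1 ($62), Car 58→Request R6 ($61), Car 12→Request R4 ($62), Car 63→Request R5 ($56), Car 31→Request R7 ($55), Car 85→Request R2 ($57) — total 62+61+62+56+55+57 = $353.
Row-greedy (each driver in turn takes its best remaining request) gives $309, worse by 44.
Next-best assignment: Car 106→Request R5, Car 58→Request R6, Car 12→Request R4, Car 63→Request R1, Car 31→Request R7, Car 85→Request R2 = $344.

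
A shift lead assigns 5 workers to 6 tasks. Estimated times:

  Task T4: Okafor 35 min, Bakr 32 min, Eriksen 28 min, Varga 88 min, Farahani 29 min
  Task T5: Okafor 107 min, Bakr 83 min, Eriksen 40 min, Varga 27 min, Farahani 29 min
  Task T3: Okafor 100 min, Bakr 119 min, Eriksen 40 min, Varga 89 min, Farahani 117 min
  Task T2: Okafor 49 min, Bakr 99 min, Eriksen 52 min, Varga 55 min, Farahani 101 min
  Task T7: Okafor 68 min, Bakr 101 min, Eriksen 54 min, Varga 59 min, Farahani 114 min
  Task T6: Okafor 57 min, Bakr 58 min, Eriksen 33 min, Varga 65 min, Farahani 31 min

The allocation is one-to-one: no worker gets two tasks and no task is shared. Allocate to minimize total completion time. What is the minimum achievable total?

This is a one-to-one assignment (minimum-cost bipartite matching).
Optimal: Okafor→Task T2 (49 min), Bakr→Task T4 (32 min), Eriksen→Task T3 (40 min), Varga→Task T5 (27 min), Farahani→Task T6 (31 min) — total 49+32+40+27+31 = 179 min.
Column-greedy (each task in turn goes to its cheapest remaining worker) gives 368 min, worse by 189.
Every other assignment is strictly worse.

Min total: 179 min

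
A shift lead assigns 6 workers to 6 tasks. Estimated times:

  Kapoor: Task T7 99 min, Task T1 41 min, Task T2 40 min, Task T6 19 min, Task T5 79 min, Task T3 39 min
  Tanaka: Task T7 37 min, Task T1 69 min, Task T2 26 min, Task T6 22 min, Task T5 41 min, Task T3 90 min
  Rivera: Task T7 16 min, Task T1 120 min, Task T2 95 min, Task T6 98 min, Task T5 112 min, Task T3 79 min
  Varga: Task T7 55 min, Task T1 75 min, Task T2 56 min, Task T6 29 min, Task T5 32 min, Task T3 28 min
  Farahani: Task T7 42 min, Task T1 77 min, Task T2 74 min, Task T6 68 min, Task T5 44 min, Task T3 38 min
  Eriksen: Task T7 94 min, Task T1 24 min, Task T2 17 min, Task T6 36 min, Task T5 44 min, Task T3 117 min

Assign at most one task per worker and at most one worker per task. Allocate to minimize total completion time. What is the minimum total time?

Minimum total: 155 min

Optimal: Kapoor→Task T6 (19 min), Tanaka→Task T2 (26 min), Rivera→Task T7 (16 min), Varga→Task T5 (32 min), Farahani→Task T3 (38 min), Eriksen→Task T1 (24 min) — total 19+26+16+32+38+24 = 155 min.
Row-greedy (each worker in turn takes its cheapest remaining task) gives 157 min, worse by 2.
Checked against all permutations: 155 min is optimal.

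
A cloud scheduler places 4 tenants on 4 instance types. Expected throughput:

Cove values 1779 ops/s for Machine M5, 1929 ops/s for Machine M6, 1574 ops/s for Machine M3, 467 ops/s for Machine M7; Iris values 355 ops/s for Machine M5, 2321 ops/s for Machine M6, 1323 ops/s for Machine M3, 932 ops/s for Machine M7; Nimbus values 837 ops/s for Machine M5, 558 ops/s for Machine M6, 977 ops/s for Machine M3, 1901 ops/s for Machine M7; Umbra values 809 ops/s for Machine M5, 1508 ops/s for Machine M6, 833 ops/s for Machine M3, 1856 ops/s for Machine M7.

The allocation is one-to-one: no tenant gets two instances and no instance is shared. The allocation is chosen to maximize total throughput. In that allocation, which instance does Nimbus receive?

Nimbus receives Machine M3.

Optimal: Cove→Machine M5 (1779 ops/s), Iris→Machine M6 (2321 ops/s), Nimbus→Machine M3 (977 ops/s), Umbra→Machine M7 (1856 ops/s) — total 1779+2321+977+1856 = 6933 ops/s.
Next-best assignment: Cove→Machine M5, Iris→Machine M6, Nimbus→Machine M7, Umbra→Machine M3 = 6834 ops/s.
Swapping Umbra↔Iris (Umbra→Machine M6 1508 ops/s, Iris→Machine M7 932 ops/s) loses 1737.
Checked against all permutations: 6933 ops/s is optimal.
Nimbus's own top instance is Machine M7 (1901 ops/s), but forcing Nimbus→Machine M7 and reassigning the rest optimally gives only 6834 ops/s — worse by 99.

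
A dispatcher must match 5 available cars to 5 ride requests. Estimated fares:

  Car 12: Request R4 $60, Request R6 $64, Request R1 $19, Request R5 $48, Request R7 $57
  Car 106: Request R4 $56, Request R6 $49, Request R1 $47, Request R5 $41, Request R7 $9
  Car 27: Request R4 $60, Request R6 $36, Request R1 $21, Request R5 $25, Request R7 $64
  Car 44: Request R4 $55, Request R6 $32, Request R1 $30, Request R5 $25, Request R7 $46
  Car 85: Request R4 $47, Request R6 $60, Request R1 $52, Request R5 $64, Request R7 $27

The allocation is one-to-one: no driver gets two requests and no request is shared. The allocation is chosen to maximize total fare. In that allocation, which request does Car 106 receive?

This is a one-to-one assignment (maximum-weight bipartite matching).
Optimal: Car 12→Request R6 ($64), Car 106→Request R1 ($47), Car 27→Request R7 ($64), Car 44→Request R4 ($55), Car 85→Request R5 ($64) — total 64+47+64+55+64 = $294.
Max-entry greedy (repeatedly take the single best remaining cell) gives $278, worse by 16.
No other one-to-one assignment exceeds $294.
Car 106's own top request is Request R4 ($56), but forcing Car 106→Request R4 and reassigning the rest optimally gives only $278 — worse by 16.

Car 106 receives Request R1.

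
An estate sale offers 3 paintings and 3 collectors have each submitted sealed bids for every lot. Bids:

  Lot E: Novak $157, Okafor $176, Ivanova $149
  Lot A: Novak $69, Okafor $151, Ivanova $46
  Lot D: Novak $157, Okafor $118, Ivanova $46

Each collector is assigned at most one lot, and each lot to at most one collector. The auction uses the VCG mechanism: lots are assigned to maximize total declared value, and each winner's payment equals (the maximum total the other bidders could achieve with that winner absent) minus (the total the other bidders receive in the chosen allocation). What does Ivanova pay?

Efficient allocation: Novak→Lot D ($157), Okafor→Lot A ($151), Ivanova→Lot E ($149); total welfare W = $457.
Ivanova receives Lot E at value $149, so the others get W − 149 = $308.
Without Ivanova: best allocation of the remaining 2 bidders over all 3 lots is Novak→Lot D ($157), Okafor→Lot E ($176), total $333.
VCG payment = (others' best without Ivanova) − (others' welfare with Ivanova) = 333 − 308 = $25.

Ivanova pays $25.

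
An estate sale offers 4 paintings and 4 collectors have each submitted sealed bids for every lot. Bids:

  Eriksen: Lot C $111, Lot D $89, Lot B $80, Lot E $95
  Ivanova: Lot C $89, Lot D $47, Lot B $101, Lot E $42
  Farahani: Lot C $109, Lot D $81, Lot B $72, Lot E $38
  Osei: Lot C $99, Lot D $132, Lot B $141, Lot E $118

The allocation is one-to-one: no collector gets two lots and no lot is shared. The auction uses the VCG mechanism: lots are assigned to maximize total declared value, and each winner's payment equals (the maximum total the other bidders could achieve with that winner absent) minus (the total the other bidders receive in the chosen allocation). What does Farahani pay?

Efficient allocation: Eriksen→Lot E ($95), Ivanova→Lot B ($101), Farahani→Lot C ($109), Osei→Lot D ($132); total welfare W = $437.
Farahani receives Lot C at value $109, so the others get W − 109 = $328.
Without Farahani: best allocation of the remaining 3 bidders over all 4 lots is Eriksen→Lot C ($111), Ivanova→Lot B ($101), Osei→Lot D ($132), total $344.
VCG payment = (others' best without Farahani) − (others' welfare with Farahani) = 344 − 328 = $16.

Farahani pays $16.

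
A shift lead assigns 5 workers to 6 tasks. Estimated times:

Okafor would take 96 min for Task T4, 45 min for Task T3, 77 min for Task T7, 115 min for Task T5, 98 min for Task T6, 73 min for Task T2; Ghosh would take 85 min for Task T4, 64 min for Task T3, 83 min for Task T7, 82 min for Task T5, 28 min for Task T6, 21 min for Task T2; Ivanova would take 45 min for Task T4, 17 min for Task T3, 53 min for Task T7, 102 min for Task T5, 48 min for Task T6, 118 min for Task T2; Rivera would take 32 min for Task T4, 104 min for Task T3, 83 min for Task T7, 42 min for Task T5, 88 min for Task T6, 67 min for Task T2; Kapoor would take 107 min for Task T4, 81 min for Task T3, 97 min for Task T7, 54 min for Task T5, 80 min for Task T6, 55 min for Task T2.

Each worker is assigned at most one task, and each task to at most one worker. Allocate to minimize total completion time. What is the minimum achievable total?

Minimum total: 200 min

Optimal: Okafor→Task T3 (45 min), Ghosh→Task T2 (21 min), Ivanova→Task T6 (48 min), Rivera→Task T4 (32 min), Kapoor→Task T5 (54 min) — total 45+21+48+32+54 = 200 min.
Column-greedy (each task in turn goes to its cheapest remaining worker) gives 208 min, worse by 8.
Next-best assignment: Okafor→Task T7, Ghosh→Task T2, Ivanova→Task T3, Rivera→Task T4, Kapoor→Task T5 = 201 min.
No other one-to-one assignment undercuts 200 min.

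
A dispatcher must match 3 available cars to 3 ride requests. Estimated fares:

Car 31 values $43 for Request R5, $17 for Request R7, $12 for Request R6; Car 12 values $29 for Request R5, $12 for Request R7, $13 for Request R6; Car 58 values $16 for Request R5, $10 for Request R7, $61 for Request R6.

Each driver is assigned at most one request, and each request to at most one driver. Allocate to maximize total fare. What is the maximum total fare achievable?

Maximum total: $116

Optimal: Car 31→Request R5 ($43), Car 12→Request R7 ($12), Car 58→Request R6 ($61) — total 43+12+61 = $116.
Next-best assignment: Car 31→Request R7, Car 12→Request R5, Car 58→Request R6 = $107.
Every other assignment is strictly worse.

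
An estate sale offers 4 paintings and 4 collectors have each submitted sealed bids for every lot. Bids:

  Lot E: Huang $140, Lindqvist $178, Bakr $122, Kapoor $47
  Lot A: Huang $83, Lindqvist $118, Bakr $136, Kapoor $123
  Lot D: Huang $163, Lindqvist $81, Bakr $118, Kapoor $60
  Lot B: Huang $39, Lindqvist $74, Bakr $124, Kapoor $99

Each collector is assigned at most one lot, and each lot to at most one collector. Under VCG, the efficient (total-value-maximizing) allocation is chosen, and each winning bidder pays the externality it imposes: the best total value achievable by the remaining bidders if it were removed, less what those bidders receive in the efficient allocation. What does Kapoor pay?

Kapoor pays $12.

Efficient allocation: Huang→Lot D ($163), Lindqvist→Lot E ($178), Bakr→Lot B ($124), Kapoor→Lot A ($123); total welfare W = $588.
Kapoor receives Lot A at value $123, so the others get W − 123 = $465.
Without Kapoor: best allocation of the remaining 3 bidders over all 4 lots is Huang→Lot D ($163), Lindqvist→Lot E ($178), Bakr→Lot A ($136), total $477.
VCG payment = (others' best without Kapoor) − (others' welfare with Kapoor) = 477 − 465 = $12.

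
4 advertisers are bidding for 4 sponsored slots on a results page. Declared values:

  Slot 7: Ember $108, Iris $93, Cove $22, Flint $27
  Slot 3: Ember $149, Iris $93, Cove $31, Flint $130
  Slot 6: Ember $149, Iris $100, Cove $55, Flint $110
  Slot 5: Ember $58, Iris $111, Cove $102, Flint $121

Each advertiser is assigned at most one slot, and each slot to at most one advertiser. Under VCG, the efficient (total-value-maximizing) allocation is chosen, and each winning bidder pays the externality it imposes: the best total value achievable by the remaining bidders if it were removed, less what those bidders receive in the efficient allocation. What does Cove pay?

Cove pays $18.

Efficient allocation: Ember→Slot 6 ($149), Iris→Slot 7 ($93), Cove→Slot 5 ($102), Flint→Slot 3 ($130); total welfare W = $474.
Cove receives Slot 5 at value $102, so the others get W − 102 = $372.
Without Cove: best allocation of the remaining 3 bidders over all 4 slots is Ember→Slot 6 ($149), Iris→Slot 5 ($111), Flint→Slot 3 ($130), total $390.
VCG payment = (others' best without Cove) − (others' welfare with Cove) = 390 − 372 = $18.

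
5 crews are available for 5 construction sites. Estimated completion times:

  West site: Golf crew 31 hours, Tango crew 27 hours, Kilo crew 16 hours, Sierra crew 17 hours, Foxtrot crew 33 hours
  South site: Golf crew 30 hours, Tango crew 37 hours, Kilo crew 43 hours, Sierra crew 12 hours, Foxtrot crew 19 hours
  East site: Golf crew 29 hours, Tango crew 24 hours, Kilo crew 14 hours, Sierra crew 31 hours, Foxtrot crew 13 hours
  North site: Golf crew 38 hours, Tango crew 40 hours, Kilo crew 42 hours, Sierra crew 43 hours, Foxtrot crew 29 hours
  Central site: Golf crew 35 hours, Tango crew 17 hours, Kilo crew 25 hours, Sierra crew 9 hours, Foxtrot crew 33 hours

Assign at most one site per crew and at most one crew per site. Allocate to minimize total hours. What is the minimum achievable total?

Optimal: Golf crew→North site (38 hours), Tango crew→Central site (17 hours), Kilo crew→West site (16 hours), Sierra crew→South site (12 hours), Foxtrot crew→East site (13 hours) — total 38+17+16+12+13 = 96 hours.
Row-greedy (each crew in turn takes its cheapest remaining site) gives 103 hours, worse by 7.
Swapping Kilo crew↔Foxtrot crew (Kilo crew→East site 14 hours, Foxtrot crew→West site 33 hours) adds 18.

Minimum total: 96 hours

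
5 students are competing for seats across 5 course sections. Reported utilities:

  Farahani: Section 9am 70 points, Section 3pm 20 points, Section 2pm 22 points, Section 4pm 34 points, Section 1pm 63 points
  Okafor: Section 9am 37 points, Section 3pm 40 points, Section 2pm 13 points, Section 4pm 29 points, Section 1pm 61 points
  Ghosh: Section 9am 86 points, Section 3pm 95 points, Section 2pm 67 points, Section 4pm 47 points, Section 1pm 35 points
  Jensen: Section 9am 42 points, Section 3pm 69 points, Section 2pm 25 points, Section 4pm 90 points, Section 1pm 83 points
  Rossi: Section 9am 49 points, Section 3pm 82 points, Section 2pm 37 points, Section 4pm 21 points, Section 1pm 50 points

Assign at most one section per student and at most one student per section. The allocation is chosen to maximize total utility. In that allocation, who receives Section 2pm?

Treat this as an assignment problem: match each student to one section.
Optimal: Farahani→Section 9am (70 points), Okafor→Section 1pm (61 points), Ghosh→Section 2pm (67 points), Jensen→Section 4pm (90 points), Rossi→Section 3pm (82 points) — total 70+61+67+90+82 = 370 points.
Row-greedy (each student in turn takes its best remaining section) gives 353 points, worse by 17.
Swapping Farahani↔Rossi (Farahani→Section 3pm 20 points, Rossi→Section 9am 49 points) loses 83.
No other one-to-one assignment exceeds 370 points.
Ghosh's own top section is Section 3pm (95 points), but forcing Ghosh→Section 3pm and reassigning the rest optimally gives only 353 points — worse by 17.

Ghosh receives Section 2pm.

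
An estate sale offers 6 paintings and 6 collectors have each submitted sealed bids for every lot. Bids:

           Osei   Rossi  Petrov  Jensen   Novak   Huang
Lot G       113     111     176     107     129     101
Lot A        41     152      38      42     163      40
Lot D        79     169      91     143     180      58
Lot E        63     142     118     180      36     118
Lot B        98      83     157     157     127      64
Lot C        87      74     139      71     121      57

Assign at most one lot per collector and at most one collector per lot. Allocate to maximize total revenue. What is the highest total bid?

Maximum total: $870

This is the linear assignment problem.
Optimal: Osei→Lot C ($87), Rossi→Lot A ($152), Petrov→Lot G ($176), Jensen→Lot B ($157), Novak→Lot D ($180), Huang→Lot E ($118) — total 87+152+176+157+180+118 = $870.
Row-greedy (each collector in turn takes its best remaining lot) gives $839, worse by 31.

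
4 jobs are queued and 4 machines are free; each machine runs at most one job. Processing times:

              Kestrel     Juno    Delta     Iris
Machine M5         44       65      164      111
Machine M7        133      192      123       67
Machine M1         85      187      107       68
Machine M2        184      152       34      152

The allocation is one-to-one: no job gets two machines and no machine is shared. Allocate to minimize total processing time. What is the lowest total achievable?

This is a one-to-one assignment (minimum-cost bipartite matching).
Optimal: Kestrel→Machine M1 (85 min), Juno→Machine M5 (65 min), Delta→Machine M2 (34 min), Iris→Machine M7 (67 min) — total 85+65+34+67 = 251 min.
Min-entry greedy (repeatedly take the single cheapest remaining cell) gives 332 min, worse by 81.

Min total: 251 min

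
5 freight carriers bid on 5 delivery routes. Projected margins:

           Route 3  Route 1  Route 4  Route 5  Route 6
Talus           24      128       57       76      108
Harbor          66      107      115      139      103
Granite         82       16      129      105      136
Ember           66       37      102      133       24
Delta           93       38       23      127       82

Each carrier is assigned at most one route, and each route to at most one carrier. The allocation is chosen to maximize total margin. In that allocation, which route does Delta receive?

Optimal: Talus→Route 1 ($128k), Harbor→Route 4 ($115k), Granite→Route 6 ($136k), Ember→Route 5 ($133k), Delta→Route 3 ($93k) — total 128+115+136+133+93 = $605k.
Delta's own top route is Route 5 ($127k), but forcing Delta→Route 5 and reassigning the rest optimally gives only $572k — worse by 33.

Delta receives Route 3.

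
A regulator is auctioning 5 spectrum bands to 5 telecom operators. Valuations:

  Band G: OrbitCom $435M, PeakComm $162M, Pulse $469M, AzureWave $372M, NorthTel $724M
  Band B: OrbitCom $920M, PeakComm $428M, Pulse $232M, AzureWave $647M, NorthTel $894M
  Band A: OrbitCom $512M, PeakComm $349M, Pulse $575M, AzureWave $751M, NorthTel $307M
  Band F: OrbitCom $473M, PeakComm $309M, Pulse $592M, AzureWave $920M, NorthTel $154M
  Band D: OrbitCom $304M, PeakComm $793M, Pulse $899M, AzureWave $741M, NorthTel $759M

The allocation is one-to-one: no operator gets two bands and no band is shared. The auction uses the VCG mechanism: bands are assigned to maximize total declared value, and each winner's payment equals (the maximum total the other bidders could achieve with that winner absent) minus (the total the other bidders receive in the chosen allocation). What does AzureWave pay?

Efficient allocation: OrbitCom→Band B ($920M), PeakComm→Band D ($793M), Pulse→Band A ($575M), AzureWave→Band F ($920M), NorthTel→Band G ($724M); total welfare W = $3932M.
AzureWave receives Band F at value $920M, so the others get W − 920 = $3012M.
Without AzureWave: best allocation of the remaining 4 bidders over all 5 bands is OrbitCom→Band B ($920M), PeakComm→Band D ($793M), Pulse→Band F ($592M), NorthTel→Band G ($724M), total $3029M.
VCG payment = (others' best without AzureWave) − (others' welfare with AzureWave) = 3029 − 3012 = $17M.

AzureWave pays $17M.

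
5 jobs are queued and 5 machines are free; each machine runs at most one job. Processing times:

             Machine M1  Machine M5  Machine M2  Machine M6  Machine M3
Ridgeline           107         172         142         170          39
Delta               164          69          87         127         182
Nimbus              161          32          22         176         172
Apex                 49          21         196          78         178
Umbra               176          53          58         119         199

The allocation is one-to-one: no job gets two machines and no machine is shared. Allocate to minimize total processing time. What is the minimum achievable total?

Minimum total: 290 min

Optimal: Ridgeline→Machine M3 (39 min), Delta→Machine M6 (127 min), Nimbus→Machine M2 (22 min), Apex→Machine M1 (49 min), Umbra→Machine M5 (53 min) — total 39+127+22+49+53 = 290 min.
Row-greedy (each job in turn takes its cheapest remaining machine) gives 298 min, worse by 8.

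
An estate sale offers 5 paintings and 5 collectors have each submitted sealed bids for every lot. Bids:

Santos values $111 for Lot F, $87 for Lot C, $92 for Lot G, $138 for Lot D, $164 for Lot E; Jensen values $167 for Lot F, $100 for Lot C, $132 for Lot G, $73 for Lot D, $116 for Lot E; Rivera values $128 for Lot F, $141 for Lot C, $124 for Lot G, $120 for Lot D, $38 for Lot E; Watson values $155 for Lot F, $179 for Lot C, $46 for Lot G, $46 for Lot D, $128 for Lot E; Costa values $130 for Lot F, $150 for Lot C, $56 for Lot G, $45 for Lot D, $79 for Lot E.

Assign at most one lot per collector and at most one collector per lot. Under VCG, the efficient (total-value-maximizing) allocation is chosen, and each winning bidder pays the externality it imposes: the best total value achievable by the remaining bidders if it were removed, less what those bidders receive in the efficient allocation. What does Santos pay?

Efficient allocation: Santos→Lot E ($164), Jensen→Lot G ($132), Rivera→Lot D ($120), Watson→Lot C ($179), Costa→Lot F ($130); total welfare W = $725.
Santos receives Lot E at value $164, so the others get W − 164 = $561.
Without Santos: best allocation of the remaining 4 bidders over all 5 lots is Jensen→Lot F ($167), Rivera→Lot G ($124), Watson→Lot E ($128), Costa→Lot C ($150), total $569.
VCG payment = (others' best without Santos) − (others' welfare with Santos) = 569 − 561 = $8.

Santos pays $8.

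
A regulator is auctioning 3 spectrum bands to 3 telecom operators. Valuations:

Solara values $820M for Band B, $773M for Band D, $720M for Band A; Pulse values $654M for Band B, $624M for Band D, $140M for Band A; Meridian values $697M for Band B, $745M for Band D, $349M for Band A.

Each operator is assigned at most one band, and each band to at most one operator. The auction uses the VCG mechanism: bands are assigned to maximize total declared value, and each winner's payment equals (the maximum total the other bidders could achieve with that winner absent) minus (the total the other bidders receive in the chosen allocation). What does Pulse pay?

Pulse pays $100M.

Efficient allocation: Solara→Band A ($720M), Pulse→Band B ($654M), Meridian→Band D ($745M); total welfare W = $2119M.
Pulse receives Band B at value $654M, so the others get W − 654 = $1465M.
Without Pulse: best allocation of the remaining 2 bidders over all 3 bands is Solara→Band B ($820M), Meridian→Band D ($745M), total $1565M.
VCG payment = (others' best without Pulse) − (others' welfare with Pulse) = 1565 − 1465 = $100M.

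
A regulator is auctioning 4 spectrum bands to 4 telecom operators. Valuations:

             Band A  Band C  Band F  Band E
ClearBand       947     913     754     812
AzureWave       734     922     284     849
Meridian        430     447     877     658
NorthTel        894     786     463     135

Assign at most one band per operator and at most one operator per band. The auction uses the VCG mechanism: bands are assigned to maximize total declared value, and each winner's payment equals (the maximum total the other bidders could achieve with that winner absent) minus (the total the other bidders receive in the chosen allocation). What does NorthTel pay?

Efficient allocation: ClearBand→Band C ($913M), AzureWave→Band E ($849M), Meridian→Band F ($877M), NorthTel→Band A ($894M); total welfare W = $3533M.
NorthTel receives Band A at value $894M, so the others get W − 894 = $2639M.
Without NorthTel: best allocation of the remaining 3 bidders over all 4 bands is ClearBand→Band A ($947M), AzureWave→Band C ($922M), Meridian→Band F ($877M), total $2746M.
VCG payment = (others' best without NorthTel) − (others' welfare with NorthTel) = 2746 − 2639 = $107M.

NorthTel pays $107M.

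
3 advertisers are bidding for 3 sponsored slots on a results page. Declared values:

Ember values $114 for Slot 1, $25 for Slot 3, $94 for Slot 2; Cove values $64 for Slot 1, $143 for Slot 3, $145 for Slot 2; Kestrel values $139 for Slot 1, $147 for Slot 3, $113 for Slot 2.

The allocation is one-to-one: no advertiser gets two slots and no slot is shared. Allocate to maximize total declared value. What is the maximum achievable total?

Optimal: Ember→Slot 1 ($114), Cove→Slot 2 ($145), Kestrel→Slot 3 ($147) — total 114+145+147 = $406.
Column-greedy (each slot in turn goes to its best remaining advertiser) gives $376, worse by 30.

Max total: $406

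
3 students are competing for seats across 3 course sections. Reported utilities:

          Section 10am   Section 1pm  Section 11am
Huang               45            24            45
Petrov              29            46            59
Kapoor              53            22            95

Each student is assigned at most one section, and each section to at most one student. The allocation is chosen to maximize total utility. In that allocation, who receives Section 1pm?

This is the linear assignment problem.
Optimal: Huang→Section 10am (45 points), Petrov→Section 1pm (46 points), Kapoor→Section 11am (95 points) — total 45+46+95 = 186 points.
Row-greedy (each student in turn takes its best remaining section) gives 126 points, worse by 60.
Swapping Huang↔Kapoor (Huang→Section 11am 45 points, Kapoor→Section 10am 53 points) loses 42.
Petrov's own top section is Section 11am (59 points), but forcing Petrov→Section 11am and reassigning the rest optimally gives only 136 points — worse by 50.

Petrov receives Section 1pm.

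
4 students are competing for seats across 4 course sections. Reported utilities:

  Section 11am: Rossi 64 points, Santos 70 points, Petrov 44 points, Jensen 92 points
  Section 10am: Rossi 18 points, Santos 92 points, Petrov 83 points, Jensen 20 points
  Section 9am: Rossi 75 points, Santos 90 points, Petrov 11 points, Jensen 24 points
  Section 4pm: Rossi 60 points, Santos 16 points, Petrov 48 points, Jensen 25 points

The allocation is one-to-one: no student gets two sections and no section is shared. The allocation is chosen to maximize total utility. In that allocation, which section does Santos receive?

Santos receives Section 9am.

Optimal: Rossi→Section 4pm (60 points), Santos→Section 9am (90 points), Petrov→Section 10am (83 points), Jensen→Section 11am (92 points) — total 60+90+83+92 = 325 points.
Max-entry greedy (repeatedly take the single best remaining cell) gives 307 points, worse by 18.
Next-best assignment: Rossi→Section 9am, Santos→Section 10am, Petrov→Section 4pm, Jensen→Section 11am = 307 points.
Checked against all permutations: 325 points is optimal.
Santos's own top section is Section 10am (92 points), but forcing Santos→Section 10am and reassigning the rest optimally gives only 307 points — worse by 18.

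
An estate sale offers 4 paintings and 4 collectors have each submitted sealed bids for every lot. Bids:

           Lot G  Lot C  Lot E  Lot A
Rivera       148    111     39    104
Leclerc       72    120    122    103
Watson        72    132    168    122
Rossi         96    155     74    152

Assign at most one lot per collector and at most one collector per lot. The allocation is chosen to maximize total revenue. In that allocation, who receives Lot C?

Leclerc receives Lot C.

Optimal: Rivera→Lot G ($148), Leclerc→Lot C ($120), Watson→Lot E ($168), Rossi→Lot A ($152) — total 148+120+168+152 = $588.
Max-entry greedy (repeatedly take the single best remaining cell) gives $574, worse by 14.
Every other assignment is strictly worse.
Leclerc's own top lot is Lot E ($122), but forcing Leclerc→Lot E and reassigning the rest optimally gives only $554 — worse by 34.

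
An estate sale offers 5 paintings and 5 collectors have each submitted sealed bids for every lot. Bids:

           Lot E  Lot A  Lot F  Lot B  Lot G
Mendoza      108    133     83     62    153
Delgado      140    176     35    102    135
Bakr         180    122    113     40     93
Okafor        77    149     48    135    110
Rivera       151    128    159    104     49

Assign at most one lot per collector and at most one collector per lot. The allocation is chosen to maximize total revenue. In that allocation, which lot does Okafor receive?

Okafor receives Lot B.

Optimal: Mendoza→Lot G ($153), Delgado→Lot A ($176), Bakr→Lot E ($180), Okafor→Lot B ($135), Rivera→Lot F ($159) — total 153+176+180+135+159 = $803.
Swapping Delgado↔Bakr (Delgado→Lot E $140, Bakr→Lot A $122) loses 94.
No other one-to-one assignment exceeds $803.
Okafor's own top lot is Lot A ($149), but forcing Okafor→Lot A and reassigning the rest optimally gives only $743 — worse by 60.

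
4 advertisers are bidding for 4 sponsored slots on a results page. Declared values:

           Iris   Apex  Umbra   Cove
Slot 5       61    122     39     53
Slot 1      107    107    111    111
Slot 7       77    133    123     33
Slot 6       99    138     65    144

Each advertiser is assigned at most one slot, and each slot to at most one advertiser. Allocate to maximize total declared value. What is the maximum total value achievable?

Optimal: Iris→Slot 1 ($107), Apex→Slot 5 ($122), Umbra→Slot 7 ($123), Cove→Slot 6 ($144) — total 107+122+123+144 = $496.
Max-entry greedy (repeatedly take the single best remaining cell) gives $449, worse by 47.
Next-best assignment: Iris→Slot 6, Apex→Slot 5, Umbra→Slot 7, Cove→Slot 1 = $455.
Swapping Apex↔Cove (Apex→Slot 6 $138, Cove→Slot 5 $53) loses 75.

Maximum total: $496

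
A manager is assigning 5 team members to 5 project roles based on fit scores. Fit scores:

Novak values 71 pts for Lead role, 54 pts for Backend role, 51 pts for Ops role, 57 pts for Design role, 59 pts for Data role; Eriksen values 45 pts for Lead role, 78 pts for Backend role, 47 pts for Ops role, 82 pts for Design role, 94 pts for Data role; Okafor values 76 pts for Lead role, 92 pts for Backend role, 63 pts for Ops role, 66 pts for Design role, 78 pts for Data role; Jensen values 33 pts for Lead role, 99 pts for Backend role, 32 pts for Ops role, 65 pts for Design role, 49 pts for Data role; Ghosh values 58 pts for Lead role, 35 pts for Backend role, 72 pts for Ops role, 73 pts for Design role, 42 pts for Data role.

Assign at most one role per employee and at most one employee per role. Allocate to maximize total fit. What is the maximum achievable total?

Maximum total: 402 pts

This is the linear assignment problem.
Optimal: Novak→Lead role (71 pts), Eriksen→Design role (82 pts), Okafor→Data role (78 pts), Jensen→Backend role (99 pts), Ghosh→Ops role (72 pts) — total 71+82+78+99+72 = 402 pts.
Swapping Eriksen↔Novak (Eriksen→Lead role 45 pts, Novak→Design role 57 pts) loses 51.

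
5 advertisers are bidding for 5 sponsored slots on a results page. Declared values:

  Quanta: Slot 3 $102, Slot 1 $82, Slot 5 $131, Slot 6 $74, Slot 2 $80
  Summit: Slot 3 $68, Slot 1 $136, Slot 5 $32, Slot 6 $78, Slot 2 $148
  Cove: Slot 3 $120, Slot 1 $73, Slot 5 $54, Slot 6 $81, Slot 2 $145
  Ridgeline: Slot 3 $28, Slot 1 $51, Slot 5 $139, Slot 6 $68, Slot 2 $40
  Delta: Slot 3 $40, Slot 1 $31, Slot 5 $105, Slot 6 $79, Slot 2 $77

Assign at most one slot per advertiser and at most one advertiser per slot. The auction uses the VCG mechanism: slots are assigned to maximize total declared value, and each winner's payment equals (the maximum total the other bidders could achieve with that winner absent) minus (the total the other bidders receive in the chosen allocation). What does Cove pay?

Cove pays $12.

Efficient allocation: Quanta→Slot 3 ($102), Summit→Slot 1 ($136), Cove→Slot 2 ($145), Ridgeline→Slot 5 ($139), Delta→Slot 6 ($79); total welfare W = $601.
Cove receives Slot 2 at value $145, so the others get W − 145 = $456.
Without Cove: best allocation of the remaining 4 bidders over all 5 slots is Quanta→Slot 3 ($102), Summit→Slot 2 ($148), Ridgeline→Slot 5 ($139), Delta→Slot 6 ($79), total $468.
VCG payment = (others' best without Cove) − (others' welfare with Cove) = 468 − 456 = $12.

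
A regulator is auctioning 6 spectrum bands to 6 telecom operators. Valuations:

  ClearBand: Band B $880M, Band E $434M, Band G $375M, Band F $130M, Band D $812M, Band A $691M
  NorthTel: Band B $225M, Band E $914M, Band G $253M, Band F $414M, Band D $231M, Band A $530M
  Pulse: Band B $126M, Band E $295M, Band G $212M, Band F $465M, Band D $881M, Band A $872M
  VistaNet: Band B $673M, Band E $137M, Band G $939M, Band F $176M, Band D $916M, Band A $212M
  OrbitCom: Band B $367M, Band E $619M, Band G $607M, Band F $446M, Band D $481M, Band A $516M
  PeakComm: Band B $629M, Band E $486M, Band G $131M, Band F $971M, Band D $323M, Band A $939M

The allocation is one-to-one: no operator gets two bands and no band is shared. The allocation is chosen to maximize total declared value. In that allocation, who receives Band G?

OrbitCom receives Band G.

Treat this as an assignment problem: match each operator to one band.
Optimal: ClearBand→Band B ($880M), NorthTel→Band E ($914M), Pulse→Band A ($872M), VistaNet→Band D ($916M), OrbitCom→Band G ($607M), PeakComm→Band F ($971M) — total 880+914+872+916+607+971 = $5160M.
Row-greedy (each operator in turn takes its best remaining band) gives $5101M, worse by 59.
OrbitCom's own top band is Band E ($619M), but forcing OrbitCom→Band E and reassigning the rest optimally gives only $4820M — worse by 340.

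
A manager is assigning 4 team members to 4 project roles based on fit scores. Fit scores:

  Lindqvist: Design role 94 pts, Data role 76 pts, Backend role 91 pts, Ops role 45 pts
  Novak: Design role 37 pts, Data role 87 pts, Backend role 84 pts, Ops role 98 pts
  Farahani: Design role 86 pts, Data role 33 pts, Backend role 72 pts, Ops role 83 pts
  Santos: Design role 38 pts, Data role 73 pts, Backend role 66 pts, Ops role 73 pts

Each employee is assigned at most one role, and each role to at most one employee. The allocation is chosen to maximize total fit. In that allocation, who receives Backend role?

Lindqvist receives Backend role.

Optimal: Lindqvist→Backend role (91 pts), Novak→Ops role (98 pts), Farahani→Design role (86 pts), Santos→Data role (73 pts) — total 91+98+86+73 = 348 pts.
Column-greedy (each role in turn goes to its best remaining employee) gives 326 pts, worse by 22.
Next-best assignment: Lindqvist→Design role, Novak→Ops role, Farahani→Backend role, Santos→Data role = 337 pts.
Every other assignment is strictly worse.
Lindqvist's own top role is Design role (94 pts), but forcing Lindqvist→Design role and reassigning the rest optimally gives only 337 pts — worse by 11.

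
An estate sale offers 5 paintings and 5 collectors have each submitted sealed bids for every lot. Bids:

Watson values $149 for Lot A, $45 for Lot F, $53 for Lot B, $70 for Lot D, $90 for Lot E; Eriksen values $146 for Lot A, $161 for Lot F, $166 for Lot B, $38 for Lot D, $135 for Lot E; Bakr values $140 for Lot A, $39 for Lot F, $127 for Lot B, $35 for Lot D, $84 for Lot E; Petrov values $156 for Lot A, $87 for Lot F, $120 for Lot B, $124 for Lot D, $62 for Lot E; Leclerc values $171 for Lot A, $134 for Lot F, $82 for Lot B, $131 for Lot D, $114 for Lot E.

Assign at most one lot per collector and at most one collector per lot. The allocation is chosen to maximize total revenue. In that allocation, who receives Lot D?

Petrov receives Lot D.

This is the linear assignment problem.
Optimal: Watson→Lot A ($149), Eriksen→Lot F ($161), Bakr→Lot B ($127), Petrov→Lot D ($124), Leclerc→Lot E ($114) — total 149+161+127+124+114 = $675.
Row-greedy (each collector in turn takes its best remaining lot) gives $657, worse by 18.
Swapping Leclerc↔Watson (Leclerc→Lot A $171, Watson→Lot E $90) loses 2.
Petrov's own top lot is Lot A ($156), but forcing Petrov→Lot A and reassigning the rest optimally gives only $665 — worse by 10.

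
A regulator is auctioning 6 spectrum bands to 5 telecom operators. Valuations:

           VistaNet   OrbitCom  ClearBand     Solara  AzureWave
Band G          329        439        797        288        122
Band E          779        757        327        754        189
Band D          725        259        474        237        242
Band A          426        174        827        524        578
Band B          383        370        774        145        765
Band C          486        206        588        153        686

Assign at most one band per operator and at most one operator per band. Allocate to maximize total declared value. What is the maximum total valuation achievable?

This is a one-to-one assignment (maximum-weight bipartite matching).
Optimal: VistaNet→Band D ($725M), OrbitCom→Band E ($757M), ClearBand→Band G ($797M), Solara→Band A ($524M), AzureWave→Band B ($765M) — total 725+757+797+524+765 = $3568M.
Next-best assignment: VistaNet→Band D, OrbitCom→Band G, ClearBand→Band A, Solara→Band E, AzureWave→Band B = $3510M.
Swapping Solara↔OrbitCom (Solara→Band E $754M, OrbitCom→Band A $174M) loses 353.

Maximum total: $3568M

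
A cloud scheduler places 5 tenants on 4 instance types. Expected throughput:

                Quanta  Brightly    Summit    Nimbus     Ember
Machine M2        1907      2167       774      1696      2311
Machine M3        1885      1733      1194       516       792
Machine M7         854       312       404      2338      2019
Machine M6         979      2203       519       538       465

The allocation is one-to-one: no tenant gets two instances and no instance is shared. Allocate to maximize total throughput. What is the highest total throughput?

Maximum total: 8737 ops/s

Optimal: Ember→Machine M2 (2311 ops/s), Quanta→Machine M3 (1885 ops/s), Nimbus→Machine M7 (2338 ops/s), Brightly→Machine M6 (2203 ops/s) — total 2311+1885+2338+2203 = 8737 ops/s.
Row-greedy (each tenant in turn takes its best remaining instance) gives 7642 ops/s, worse by 1095.
Next-best assignment: Ember→Machine M2, Summit→Machine M3, Nimbus→Machine M7, Brightly→Machine M6 = 8046 ops/s.
Checked against all permutations: 8737 ops/s is optimal.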